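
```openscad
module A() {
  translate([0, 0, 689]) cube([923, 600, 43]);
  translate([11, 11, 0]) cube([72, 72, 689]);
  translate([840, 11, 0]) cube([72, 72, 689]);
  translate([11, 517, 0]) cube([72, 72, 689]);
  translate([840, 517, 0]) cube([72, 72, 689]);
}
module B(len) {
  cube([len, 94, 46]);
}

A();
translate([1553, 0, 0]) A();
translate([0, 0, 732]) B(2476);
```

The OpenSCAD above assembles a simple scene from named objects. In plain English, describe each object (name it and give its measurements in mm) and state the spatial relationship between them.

A is a table: top 923 mm (x) × 600 mm (y), 43 mm thick, upper face at z = 732 mm, on four 72×72 mm square legs, each inset 11 mm from the nearest pair of top edges, running from z = 0 to the bottom of the top.

B is a rectangular beam 2476 mm long (x), 94 mm deep (y), 46 mm thick (z).

The beam spans the tops of two tables placed 630 mm apart, resting at z = 732 mm.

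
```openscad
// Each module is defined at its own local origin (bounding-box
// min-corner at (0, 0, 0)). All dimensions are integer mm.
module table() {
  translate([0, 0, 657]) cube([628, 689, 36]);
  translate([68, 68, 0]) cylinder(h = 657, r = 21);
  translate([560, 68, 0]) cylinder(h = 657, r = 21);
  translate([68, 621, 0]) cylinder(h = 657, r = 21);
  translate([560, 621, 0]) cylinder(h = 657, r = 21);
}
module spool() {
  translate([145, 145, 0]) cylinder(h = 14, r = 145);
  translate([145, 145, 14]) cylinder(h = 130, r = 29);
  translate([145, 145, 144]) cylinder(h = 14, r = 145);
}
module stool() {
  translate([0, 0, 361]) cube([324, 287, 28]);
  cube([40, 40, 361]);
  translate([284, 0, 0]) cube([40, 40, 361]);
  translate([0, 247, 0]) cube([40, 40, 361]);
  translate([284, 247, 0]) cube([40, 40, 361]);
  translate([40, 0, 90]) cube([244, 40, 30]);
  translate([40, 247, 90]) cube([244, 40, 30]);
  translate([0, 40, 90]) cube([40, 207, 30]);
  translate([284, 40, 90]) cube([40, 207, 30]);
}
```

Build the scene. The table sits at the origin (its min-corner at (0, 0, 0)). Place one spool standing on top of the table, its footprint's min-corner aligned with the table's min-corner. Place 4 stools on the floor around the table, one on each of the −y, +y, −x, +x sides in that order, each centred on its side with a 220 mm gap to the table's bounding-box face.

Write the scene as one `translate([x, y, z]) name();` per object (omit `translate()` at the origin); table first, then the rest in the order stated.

table();
translate([0, 0, 693]) spool();
translate([152, -507, 0]) stool();
translate([152, 909, 0]) stool();
translate([-544, 201, 0]) stool();
translate([848, 201, 0]) stool();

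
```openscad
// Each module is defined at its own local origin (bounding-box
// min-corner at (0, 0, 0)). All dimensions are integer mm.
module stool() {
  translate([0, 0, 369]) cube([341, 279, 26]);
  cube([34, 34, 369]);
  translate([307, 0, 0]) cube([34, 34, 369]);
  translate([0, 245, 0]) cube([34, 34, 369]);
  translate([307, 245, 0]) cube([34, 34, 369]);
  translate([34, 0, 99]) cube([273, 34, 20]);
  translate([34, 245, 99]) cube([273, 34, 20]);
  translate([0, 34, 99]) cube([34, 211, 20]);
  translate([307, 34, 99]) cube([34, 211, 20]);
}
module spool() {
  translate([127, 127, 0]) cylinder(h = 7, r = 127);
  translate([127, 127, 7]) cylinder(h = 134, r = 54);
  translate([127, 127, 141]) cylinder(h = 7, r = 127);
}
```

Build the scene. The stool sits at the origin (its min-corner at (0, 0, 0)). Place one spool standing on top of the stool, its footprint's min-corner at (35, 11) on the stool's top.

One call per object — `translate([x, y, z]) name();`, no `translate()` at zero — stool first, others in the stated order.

stool();
translate([35, 11, 395]) spool();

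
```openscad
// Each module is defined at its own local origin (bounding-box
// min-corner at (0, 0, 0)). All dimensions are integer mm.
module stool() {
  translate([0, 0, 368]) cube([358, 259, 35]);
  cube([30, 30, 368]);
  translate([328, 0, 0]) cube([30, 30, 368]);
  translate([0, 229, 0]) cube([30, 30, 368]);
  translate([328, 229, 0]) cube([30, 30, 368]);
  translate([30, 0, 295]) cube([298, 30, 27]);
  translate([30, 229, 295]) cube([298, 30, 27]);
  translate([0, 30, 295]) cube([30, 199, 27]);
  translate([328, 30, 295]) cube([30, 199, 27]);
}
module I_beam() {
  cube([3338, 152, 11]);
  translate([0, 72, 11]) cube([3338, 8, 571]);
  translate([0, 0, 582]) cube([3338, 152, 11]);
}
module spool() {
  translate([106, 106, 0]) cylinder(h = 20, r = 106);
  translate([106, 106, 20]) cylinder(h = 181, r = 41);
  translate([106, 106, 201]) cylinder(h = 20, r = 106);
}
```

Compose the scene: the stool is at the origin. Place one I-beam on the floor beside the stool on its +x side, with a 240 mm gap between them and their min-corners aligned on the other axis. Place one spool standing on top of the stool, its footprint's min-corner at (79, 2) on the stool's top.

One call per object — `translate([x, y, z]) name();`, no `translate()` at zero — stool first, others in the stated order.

stool();
translate([598, 0, 0]) I_beam();
translate([79, 2, 403]) spool();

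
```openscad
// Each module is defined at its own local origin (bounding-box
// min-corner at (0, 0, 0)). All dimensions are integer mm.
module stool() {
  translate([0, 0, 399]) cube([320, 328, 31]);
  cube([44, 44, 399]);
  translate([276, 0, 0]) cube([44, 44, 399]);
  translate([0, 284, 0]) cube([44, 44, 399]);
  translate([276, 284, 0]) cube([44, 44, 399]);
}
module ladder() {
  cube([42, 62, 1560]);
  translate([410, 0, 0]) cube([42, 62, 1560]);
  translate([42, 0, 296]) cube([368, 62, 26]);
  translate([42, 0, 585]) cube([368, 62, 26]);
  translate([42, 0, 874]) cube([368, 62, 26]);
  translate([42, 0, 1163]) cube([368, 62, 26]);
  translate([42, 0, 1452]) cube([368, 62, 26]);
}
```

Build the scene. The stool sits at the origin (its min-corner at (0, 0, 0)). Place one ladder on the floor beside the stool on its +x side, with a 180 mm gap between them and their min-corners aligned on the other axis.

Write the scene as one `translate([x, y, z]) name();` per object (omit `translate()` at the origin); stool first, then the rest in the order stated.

stool();
translate([500, 0, 0]) ladder();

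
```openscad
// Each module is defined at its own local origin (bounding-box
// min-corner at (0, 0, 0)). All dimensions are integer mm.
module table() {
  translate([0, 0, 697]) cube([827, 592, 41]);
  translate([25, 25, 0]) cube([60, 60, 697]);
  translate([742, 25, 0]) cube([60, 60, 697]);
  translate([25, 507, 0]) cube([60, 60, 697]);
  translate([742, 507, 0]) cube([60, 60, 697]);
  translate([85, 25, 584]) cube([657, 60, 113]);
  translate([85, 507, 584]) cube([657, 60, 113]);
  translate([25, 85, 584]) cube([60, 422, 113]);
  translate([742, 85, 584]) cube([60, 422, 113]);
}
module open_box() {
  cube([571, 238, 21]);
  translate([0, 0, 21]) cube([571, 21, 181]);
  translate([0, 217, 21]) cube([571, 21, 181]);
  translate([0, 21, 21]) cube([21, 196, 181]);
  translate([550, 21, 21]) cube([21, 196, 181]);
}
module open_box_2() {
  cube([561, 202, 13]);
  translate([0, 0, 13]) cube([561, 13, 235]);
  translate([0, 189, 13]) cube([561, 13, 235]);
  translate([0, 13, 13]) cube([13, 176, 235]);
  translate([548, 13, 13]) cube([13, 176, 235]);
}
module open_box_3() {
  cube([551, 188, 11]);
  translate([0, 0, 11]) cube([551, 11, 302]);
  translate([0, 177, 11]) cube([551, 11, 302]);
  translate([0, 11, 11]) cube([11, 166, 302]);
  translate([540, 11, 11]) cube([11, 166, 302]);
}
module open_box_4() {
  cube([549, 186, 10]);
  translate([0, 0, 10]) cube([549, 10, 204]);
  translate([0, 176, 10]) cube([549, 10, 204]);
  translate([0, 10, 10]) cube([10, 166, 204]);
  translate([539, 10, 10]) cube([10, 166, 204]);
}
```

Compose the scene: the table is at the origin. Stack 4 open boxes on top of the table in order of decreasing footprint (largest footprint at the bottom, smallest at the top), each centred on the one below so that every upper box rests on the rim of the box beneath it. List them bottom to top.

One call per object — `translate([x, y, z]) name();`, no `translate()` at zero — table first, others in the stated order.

table();
translate([128, 177, 738]) open_box();
translate([133, 195, 940]) open_box_2();
translate([138, 202, 1188]) open_box_3();
translate([139, 203, 1501]) open_box_4();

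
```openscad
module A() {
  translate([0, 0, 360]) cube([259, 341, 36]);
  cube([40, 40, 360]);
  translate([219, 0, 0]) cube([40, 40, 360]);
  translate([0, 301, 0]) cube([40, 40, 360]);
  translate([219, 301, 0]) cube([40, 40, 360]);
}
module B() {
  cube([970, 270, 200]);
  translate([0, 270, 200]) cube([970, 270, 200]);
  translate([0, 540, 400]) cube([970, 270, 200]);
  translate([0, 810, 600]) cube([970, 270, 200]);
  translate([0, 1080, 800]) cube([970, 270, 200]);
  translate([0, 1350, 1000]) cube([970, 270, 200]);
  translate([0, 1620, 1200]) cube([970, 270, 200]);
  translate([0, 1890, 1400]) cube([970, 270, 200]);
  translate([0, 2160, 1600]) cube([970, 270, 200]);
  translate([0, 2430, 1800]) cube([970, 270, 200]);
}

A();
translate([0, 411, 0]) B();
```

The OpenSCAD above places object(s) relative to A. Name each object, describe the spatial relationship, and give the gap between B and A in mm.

A is a stool. B is a staircase. The staircase is on the floor beside the stool on its +y side. The gap between the staircase and the stool is 70 mm.

The staircase's nearest face is 70 mm from the stool's +y face.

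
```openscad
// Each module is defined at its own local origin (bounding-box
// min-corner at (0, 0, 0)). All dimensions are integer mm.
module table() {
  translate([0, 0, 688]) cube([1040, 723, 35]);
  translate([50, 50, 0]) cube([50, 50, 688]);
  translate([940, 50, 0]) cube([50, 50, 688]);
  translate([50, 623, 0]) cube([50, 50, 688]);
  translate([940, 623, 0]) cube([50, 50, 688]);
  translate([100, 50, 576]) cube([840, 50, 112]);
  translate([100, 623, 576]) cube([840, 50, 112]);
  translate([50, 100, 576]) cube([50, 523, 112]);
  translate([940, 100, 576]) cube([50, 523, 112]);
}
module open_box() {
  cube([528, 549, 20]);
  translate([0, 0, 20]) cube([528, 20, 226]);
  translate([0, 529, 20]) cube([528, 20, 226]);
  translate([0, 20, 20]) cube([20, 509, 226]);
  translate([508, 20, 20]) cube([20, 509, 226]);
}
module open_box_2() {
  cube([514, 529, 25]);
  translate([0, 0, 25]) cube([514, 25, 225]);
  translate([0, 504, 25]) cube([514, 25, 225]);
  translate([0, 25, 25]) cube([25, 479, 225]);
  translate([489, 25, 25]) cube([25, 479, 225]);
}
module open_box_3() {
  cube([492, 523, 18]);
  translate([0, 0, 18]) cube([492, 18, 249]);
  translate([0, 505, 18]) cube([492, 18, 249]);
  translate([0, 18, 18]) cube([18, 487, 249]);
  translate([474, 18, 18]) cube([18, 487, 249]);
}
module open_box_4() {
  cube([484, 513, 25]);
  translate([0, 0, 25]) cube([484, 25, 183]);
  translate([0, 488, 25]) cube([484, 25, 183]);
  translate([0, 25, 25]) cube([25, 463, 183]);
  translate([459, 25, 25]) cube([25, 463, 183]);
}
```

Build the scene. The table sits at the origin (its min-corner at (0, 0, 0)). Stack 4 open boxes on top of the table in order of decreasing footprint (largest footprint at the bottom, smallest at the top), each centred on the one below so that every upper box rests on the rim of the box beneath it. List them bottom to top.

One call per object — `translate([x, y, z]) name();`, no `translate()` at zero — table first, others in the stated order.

table();
translate([256, 87, 723]) open_box();
translate([263, 97, 969]) open_box_2();
translate([274, 100, 1219]) open_box_3();
translate([278, 105, 1486]) open_box_4();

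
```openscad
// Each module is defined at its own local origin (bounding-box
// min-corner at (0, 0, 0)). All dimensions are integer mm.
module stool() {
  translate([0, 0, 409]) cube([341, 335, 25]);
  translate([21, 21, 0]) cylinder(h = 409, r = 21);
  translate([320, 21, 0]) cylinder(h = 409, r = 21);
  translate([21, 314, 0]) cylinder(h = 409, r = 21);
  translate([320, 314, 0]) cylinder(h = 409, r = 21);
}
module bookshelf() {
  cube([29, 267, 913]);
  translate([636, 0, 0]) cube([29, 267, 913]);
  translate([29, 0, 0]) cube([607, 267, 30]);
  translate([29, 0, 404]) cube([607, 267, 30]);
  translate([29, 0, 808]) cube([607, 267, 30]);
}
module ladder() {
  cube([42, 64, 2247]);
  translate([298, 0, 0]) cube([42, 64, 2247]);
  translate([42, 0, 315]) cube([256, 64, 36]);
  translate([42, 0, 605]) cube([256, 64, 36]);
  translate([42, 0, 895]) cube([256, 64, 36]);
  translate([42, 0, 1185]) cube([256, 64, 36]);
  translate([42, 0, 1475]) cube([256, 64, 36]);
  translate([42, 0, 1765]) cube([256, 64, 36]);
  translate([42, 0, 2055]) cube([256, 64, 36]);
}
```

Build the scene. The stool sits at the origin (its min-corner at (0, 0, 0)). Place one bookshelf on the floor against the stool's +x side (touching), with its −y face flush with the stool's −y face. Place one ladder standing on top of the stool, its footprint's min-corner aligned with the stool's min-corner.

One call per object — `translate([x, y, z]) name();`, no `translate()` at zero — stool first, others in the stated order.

stool();
translate([341, 0, 0]) bookshelf();
translate([0, 0, 434]) ladder();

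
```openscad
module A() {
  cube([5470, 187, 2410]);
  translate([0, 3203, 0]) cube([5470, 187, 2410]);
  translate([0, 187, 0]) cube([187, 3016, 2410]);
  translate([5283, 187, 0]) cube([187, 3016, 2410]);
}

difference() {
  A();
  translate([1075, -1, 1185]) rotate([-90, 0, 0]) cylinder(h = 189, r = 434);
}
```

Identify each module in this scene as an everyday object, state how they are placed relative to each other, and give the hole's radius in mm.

The subtracted cylinder has r = 434 mm.

A is a house frame. The house frame has a circular hole through its front wall. The hole's radius is 434 mm.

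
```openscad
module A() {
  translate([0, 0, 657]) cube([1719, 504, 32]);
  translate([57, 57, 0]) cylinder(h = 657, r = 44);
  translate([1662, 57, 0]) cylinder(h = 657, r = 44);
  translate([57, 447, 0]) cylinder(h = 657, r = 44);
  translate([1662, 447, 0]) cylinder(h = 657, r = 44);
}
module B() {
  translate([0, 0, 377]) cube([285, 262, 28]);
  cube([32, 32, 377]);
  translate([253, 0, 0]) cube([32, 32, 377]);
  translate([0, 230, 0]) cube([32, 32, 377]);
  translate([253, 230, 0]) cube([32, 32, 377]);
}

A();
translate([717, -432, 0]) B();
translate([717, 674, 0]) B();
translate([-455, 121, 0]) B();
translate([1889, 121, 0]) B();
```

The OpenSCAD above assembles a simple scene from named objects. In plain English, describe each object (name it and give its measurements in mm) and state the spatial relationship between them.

A is a table with a 1719×504 mm rectangular top, 32 mm thick, top surface at z = 689 mm, supported by four round legs of 88 mm diameter, each leg's bounding box inset 13 mm from the nearest pair of top edges, running from the floor.

B is a four-legged stool. The seat is 285×262 mm, 28 mm thick, top at z = 405 mm. It stands on four square legs, each 32×32 mm in cross-section, from z = 0 to the seat underside, each flush with a corner of the seat.

Four stools sit around the table at the −y, +y, −x, +x sides.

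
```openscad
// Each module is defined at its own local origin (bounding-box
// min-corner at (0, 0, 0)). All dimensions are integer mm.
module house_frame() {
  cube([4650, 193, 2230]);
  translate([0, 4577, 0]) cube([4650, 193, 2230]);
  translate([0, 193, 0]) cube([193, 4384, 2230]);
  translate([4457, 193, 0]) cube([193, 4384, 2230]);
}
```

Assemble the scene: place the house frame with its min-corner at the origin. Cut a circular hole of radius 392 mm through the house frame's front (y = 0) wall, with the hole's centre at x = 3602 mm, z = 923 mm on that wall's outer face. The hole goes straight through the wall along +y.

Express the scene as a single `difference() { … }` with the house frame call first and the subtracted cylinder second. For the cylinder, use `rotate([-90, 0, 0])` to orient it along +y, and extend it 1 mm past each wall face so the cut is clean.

difference() {
  house_frame();
  translate([3602, -1, 923]) rotate([-90, 0, 0]) cylinder(h = 195, r = 392);
}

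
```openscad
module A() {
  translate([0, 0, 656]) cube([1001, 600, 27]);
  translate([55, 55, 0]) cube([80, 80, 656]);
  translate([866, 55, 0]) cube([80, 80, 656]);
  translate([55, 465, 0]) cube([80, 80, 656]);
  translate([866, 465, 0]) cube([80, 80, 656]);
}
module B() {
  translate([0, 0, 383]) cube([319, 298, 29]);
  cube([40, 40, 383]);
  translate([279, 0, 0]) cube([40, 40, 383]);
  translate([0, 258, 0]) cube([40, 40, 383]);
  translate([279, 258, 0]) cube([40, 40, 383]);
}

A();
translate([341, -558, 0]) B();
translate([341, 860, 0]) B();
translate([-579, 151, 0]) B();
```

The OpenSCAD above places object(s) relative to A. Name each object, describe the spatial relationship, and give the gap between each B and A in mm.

Each stool's nearest face is 260 mm from the table's bounding box.

A is a table. B is a stool. Three stools sit around the table at the −y, +y, −x sides. The gap between each stool and the table is 260 mm.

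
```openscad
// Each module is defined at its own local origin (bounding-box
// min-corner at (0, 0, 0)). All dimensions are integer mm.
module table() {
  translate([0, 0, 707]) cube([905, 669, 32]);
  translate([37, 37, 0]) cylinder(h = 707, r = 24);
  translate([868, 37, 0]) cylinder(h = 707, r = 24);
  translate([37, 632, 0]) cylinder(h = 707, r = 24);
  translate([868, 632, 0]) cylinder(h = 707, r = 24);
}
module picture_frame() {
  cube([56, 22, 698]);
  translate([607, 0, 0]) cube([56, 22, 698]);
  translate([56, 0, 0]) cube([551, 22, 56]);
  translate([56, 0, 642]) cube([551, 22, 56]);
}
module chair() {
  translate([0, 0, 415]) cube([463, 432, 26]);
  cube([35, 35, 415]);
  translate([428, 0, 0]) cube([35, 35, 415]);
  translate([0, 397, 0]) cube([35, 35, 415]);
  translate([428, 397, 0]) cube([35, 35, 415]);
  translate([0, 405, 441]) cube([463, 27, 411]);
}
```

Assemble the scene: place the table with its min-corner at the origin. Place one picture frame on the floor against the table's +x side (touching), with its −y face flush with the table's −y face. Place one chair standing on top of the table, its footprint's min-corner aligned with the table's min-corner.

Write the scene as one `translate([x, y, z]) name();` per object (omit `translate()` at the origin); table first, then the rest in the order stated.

table();
translate([905, 0, 0]) picture_frame();
translate([0, 0, 739]) chair();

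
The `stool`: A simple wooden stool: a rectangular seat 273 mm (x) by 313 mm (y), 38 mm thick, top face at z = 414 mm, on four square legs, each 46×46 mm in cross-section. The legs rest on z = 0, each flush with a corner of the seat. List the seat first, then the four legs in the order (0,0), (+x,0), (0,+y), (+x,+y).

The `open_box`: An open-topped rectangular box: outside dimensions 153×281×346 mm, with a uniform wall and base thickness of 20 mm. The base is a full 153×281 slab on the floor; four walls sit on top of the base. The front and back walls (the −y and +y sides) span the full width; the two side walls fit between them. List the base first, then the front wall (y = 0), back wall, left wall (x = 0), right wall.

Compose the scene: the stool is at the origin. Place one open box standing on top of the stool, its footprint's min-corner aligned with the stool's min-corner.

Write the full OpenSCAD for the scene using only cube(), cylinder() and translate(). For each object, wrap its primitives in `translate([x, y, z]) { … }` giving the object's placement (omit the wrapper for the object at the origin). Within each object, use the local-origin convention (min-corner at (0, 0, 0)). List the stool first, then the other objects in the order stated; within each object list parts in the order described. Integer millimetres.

translate([0, 0, 376]) cube([273, 313, 38]);
cube([46, 46, 376]);
translate([227, 0, 0]) cube([46, 46, 376]);
translate([0, 267, 0]) cube([46, 46, 376]);
translate([227, 267, 0]) cube([46, 46, 376]);
translate([0, 0, 414]) {
  cube([153, 281, 20]);
  translate([0, 0, 20]) cube([153, 20, 326]);
  translate([0, 261, 20]) cube([153, 20, 326]);
  translate([0, 20, 20]) cube([20, 241, 326]);
  translate([133, 20, 20]) cube([20, 241, 326]);
}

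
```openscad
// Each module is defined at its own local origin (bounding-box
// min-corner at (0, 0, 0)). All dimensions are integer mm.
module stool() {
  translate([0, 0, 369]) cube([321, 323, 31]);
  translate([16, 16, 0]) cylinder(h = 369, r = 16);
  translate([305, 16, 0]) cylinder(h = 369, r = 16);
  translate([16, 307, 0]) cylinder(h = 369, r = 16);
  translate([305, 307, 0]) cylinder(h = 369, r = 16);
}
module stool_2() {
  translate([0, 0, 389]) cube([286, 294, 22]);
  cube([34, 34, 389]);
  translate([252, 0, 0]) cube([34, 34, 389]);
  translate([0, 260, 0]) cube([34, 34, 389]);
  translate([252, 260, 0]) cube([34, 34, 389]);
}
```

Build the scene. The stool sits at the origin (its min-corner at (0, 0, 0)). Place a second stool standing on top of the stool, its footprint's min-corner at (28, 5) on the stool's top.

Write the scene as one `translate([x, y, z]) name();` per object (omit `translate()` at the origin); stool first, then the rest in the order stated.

stool();
translate([28, 5, 400]) stool_2();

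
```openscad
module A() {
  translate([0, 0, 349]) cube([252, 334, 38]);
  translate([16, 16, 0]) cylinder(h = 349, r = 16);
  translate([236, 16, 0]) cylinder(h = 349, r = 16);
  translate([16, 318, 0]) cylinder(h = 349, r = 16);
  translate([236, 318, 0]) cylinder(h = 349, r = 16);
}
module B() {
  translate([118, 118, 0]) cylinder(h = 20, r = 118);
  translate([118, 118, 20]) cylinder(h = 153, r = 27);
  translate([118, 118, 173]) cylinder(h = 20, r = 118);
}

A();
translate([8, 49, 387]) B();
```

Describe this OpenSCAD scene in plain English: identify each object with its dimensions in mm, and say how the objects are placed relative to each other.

A is a four-legged stool. The seat is 252×334 mm, 38 mm thick, top at z = 387 mm. It stands on four round legs, each 32 mm in diameter, from z = 0 to the seat underside, each leg's axis is inset half a diameter from the nearest pair of seat edges (so the leg's bounding box is flush with the corner).

B is a spool: two coaxial disc flanges of radius 118 mm and thickness 20 mm, joined by a core cylinder of radius 27 mm and height 153 mm. The lower flange rests on z = 0 and the three cylinders share a vertical axis.

The spool is on top of the stool, centred.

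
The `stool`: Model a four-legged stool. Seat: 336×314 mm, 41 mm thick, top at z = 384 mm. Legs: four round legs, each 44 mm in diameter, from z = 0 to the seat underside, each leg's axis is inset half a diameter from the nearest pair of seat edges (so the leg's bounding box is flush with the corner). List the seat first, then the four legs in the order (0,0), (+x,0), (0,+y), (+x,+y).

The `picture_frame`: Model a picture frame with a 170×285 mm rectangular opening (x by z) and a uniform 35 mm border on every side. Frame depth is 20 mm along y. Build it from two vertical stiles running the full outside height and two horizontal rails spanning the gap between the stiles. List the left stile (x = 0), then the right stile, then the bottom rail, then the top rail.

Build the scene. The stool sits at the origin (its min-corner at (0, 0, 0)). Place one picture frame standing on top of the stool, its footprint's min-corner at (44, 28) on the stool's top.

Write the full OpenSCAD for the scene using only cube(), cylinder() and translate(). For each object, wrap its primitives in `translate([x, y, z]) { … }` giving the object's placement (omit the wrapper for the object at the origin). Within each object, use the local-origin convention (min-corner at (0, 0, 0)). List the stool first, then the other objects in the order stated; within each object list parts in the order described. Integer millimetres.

translate([0, 0, 343]) cube([336, 314, 41]);
translate([22, 22, 0]) cylinder(h = 343, r = 22);
translate([314, 22, 0]) cylinder(h = 343, r = 22);
translate([22, 292, 0]) cylinder(h = 343, r = 22);
translate([314, 292, 0]) cylinder(h = 343, r = 22);
translate([44, 28, 384]) {
  cube([35, 20, 355]);
  translate([205, 0, 0]) cube([35, 20, 355]);
  translate([35, 0, 0]) cube([170, 20, 35]);
  translate([35, 0, 320]) cube([170, 20, 35]);
}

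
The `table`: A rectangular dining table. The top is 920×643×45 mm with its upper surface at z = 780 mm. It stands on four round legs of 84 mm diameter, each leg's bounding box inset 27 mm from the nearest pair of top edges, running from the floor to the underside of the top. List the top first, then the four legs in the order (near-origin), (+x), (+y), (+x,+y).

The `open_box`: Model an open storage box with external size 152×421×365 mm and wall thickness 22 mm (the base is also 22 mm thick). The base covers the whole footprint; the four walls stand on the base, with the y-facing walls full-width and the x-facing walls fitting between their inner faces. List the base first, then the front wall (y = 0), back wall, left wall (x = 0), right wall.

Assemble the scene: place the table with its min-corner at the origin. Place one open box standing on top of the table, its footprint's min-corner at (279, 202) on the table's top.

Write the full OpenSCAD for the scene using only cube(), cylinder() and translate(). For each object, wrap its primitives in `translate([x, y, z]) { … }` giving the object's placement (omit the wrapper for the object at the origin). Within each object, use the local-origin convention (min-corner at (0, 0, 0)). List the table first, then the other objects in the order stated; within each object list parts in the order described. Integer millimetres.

translate([0, 0, 735]) cube([920, 643, 45]);
translate([69, 69, 0]) cylinder(h = 735, r = 42);
translate([851, 69, 0]) cylinder(h = 735, r = 42);
translate([69, 574, 0]) cylinder(h = 735, r = 42);
translate([851, 574, 0]) cylinder(h = 735, r = 42);
translate([279, 202, 780]) {
  cube([152, 421, 22]);
  translate([0, 0, 22]) cube([152, 22, 343]);
  translate([0, 399, 22]) cube([152, 22, 343]);
  translate([0, 22, 22]) cube([22, 377, 343]);
  translate([130, 22, 22]) cube([22, 377, 343]);
}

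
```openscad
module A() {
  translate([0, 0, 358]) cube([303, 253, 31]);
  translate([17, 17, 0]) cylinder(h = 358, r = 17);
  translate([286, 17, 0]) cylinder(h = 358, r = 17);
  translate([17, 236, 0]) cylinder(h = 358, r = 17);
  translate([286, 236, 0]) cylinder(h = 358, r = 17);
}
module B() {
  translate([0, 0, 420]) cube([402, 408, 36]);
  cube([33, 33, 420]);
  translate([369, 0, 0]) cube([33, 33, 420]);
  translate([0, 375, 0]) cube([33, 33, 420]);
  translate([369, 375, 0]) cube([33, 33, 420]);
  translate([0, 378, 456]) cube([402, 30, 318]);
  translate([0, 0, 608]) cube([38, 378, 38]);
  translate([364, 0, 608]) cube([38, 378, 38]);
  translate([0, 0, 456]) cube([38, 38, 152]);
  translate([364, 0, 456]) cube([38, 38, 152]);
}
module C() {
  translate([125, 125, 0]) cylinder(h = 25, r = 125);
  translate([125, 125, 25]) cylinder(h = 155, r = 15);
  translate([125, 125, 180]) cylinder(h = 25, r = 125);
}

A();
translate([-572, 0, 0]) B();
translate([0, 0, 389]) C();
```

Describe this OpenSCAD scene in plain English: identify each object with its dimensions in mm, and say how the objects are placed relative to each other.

A is a simple wooden stool: a rectangular seat 303 mm (x) by 253 mm (y), 31 mm thick, top face at z = 389 mm, on four round legs, each 34 mm in diameter. The legs rest on z = 0, each leg's axis is inset half a diameter from the nearest pair of seat edges (so the leg's bounding box is flush with the corner).

B is a chair: 402×408 mm seat, 36 mm thick, top at z = 456 mm, on four 33 mm square corner legs flush with the seat edges. A 30 mm thick backrest slab spans the full seat width, extending 318 mm above the seat top, its back face flush with the seat's +y edge. Two armrests of 38×38 mm section run along each side from the seat's front edge to the front of the backrest, top faces 190 mm above the seat top and outer faces flush with the seat's x-edges; a 38×38 mm post under the front of each armrest stands on the seat at the front corner.

C is a spool: two coaxial disc flanges of radius 125 mm and thickness 25 mm, joined by a core cylinder of radius 15 mm and height 155 mm. The lower flange rests on z = 0 and the three cylinders share a vertical axis.

The chair is on the floor beside the stool on its −x side. The spool is on top of the stool.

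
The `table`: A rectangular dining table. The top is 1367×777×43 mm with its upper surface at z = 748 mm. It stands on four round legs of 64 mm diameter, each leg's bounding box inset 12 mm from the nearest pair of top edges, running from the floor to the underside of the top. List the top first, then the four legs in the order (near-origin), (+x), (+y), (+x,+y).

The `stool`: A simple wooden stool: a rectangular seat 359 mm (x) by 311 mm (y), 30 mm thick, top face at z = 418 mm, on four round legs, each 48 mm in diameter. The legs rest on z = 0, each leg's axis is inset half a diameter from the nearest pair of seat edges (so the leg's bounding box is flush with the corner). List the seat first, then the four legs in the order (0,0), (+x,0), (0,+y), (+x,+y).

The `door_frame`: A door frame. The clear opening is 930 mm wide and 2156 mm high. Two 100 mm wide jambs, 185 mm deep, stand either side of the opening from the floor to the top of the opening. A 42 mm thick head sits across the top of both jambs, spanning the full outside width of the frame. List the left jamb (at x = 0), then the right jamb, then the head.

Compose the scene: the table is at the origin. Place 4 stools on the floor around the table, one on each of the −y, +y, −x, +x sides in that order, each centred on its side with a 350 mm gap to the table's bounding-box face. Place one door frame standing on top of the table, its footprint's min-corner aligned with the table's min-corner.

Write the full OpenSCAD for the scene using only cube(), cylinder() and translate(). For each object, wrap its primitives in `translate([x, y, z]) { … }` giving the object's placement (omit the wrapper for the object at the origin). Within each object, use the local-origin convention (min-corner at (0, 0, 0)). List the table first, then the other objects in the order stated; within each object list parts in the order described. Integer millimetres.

translate([0, 0, 705]) cube([1367, 777, 43]);
translate([44, 44, 0]) cylinder(h = 705, r = 32);
translate([1323, 44, 0]) cylinder(h = 705, r = 32);
translate([44, 733, 0]) cylinder(h = 705, r = 32);
translate([1323, 733, 0]) cylinder(h = 705, r = 32);
translate([504, -661, 0]) {
  translate([0, 0, 388]) cube([359, 311, 30]);
  translate([24, 24, 0]) cylinder(h = 388, r = 24);
  translate([335, 24, 0]) cylinder(h = 388, r = 24);
  translate([24, 287, 0]) cylinder(h = 388, r = 24);
  translate([335, 287, 0]) cylinder(h = 388, r = 24);
}
translate([504, 1127, 0]) {
  translate([0, 0, 388]) cube([359, 311, 30]);
  translate([24, 24, 0]) cylinder(h = 388, r = 24);
  translate([335, 24, 0]) cylinder(h = 388, r = 24);
  translate([24, 287, 0]) cylinder(h = 388, r = 24);
  translate([335, 287, 0]) cylinder(h = 388, r = 24);
}
translate([-709, 233, 0]) {
  translate([0, 0, 388]) cube([359, 311, 30]);
  translate([24, 24, 0]) cylinder(h = 388, r = 24);
  translate([335, 24, 0]) cylinder(h = 388, r = 24);
  translate([24, 287, 0]) cylinder(h = 388, r = 24);
  translate([335, 287, 0]) cylinder(h = 388, r = 24);
}
translate([1717, 233, 0]) {
  translate([0, 0, 388]) cube([359, 311, 30]);
  translate([24, 24, 0]) cylinder(h = 388, r = 24);
  translate([335, 24, 0]) cylinder(h = 388, r = 24);
  translate([24, 287, 0]) cylinder(h = 388, r = 24);
  translate([335, 287, 0]) cylinder(h = 388, r = 24);
}
translate([0, 0, 748]) {
  cube([100, 185, 2156]);
  translate([1030, 0, 0]) cube([100, 185, 2156]);
  translate([0, 0, 2156]) cube([1130, 185, 42]);
}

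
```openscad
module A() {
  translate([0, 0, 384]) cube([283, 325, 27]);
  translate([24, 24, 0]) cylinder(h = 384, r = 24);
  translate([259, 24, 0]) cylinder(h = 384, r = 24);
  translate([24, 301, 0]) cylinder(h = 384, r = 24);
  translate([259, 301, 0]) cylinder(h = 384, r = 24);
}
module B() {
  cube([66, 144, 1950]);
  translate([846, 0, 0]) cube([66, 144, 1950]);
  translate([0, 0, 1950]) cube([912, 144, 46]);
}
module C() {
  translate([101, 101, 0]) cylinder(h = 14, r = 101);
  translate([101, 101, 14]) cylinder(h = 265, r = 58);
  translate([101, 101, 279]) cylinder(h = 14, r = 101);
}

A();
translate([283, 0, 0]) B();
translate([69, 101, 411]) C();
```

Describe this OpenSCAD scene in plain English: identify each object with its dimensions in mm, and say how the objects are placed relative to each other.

A is a four-legged stool. The seat is 283×325 mm, 27 mm thick, top at z = 411 mm. It stands on four round legs, each 48 mm in diameter, from z = 0 to the seat underside, each leg's axis is inset half a diameter from the nearest pair of seat edges (so the leg's bounding box is flush with the corner).

B is a rectangular door frame: two vertical jambs of 66×144 mm section, 1950 mm tall, with a clear opening 780 mm wide between their inner faces. A header 46 mm tall and 144 mm deep lies on top of the jambs and spans the full outside width.

C is a spool: two coaxial disc flanges of radius 101 mm and thickness 14 mm, joined by a core cylinder of radius 58 mm and height 265 mm. The lower flange rests on z = 0 and the three cylinders share a vertical axis.

The door frame is against the stool's +x side, with their −y faces flush. The spool is on top of the stool.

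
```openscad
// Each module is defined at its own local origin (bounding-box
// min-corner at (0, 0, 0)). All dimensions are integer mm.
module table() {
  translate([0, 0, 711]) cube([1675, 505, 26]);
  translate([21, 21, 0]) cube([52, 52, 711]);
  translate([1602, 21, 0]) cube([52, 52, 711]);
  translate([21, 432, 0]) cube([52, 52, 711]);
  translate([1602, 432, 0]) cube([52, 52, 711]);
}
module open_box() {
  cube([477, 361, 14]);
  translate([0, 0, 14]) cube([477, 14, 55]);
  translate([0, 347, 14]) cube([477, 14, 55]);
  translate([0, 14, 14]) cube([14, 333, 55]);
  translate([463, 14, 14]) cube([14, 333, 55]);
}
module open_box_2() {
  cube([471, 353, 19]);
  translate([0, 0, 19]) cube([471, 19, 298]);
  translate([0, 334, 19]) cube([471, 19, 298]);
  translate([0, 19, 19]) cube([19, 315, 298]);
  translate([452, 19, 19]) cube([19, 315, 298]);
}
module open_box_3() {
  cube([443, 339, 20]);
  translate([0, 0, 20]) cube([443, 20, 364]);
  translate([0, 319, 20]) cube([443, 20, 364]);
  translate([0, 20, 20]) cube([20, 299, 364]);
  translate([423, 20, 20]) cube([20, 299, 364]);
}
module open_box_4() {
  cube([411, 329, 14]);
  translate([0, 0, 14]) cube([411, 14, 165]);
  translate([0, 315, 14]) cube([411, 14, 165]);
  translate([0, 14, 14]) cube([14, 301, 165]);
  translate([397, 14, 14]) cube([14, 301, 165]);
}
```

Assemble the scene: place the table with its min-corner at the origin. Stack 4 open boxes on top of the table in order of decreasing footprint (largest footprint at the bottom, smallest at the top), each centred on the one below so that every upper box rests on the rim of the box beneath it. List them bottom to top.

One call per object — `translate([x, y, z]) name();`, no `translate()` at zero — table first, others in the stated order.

table();
translate([599, 72, 737]) open_box();
translate([602, 76, 806]) open_box_2();
translate([616, 83, 1123]) open_box_3();
translate([632, 88, 1507]) open_box_4();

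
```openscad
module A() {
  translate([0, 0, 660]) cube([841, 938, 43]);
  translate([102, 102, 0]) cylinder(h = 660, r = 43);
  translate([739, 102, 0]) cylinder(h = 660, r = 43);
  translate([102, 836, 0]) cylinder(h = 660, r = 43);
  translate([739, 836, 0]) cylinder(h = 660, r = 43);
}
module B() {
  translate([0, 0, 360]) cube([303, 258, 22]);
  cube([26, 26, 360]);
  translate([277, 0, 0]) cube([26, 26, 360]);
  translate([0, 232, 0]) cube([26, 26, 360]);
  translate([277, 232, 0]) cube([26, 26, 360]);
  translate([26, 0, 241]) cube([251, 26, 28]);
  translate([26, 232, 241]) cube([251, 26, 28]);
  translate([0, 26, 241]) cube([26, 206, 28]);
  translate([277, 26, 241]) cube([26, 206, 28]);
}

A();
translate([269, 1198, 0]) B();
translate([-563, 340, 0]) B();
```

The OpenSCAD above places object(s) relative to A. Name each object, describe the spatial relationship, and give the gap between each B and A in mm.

A is a table. B is a stool. Two stools sit around the table at the +y, −x sides. The gap between each stool and the table is 260 mm.

Each stool's nearest face is 260 mm from the table's bounding box.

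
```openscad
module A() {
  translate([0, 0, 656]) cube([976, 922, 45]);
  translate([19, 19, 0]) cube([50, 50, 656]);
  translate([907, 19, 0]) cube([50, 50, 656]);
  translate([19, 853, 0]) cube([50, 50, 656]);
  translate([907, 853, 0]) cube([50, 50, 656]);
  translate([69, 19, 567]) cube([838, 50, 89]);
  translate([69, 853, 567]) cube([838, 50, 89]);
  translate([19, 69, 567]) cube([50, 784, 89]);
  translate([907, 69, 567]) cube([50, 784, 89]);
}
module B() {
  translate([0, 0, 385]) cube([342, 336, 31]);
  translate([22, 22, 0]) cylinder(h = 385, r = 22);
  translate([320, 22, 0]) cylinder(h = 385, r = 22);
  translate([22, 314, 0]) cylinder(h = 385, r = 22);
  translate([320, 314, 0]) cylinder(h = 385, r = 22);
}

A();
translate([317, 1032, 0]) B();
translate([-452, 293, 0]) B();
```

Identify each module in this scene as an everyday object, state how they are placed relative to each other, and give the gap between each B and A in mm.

A is a table. B is a stool. Two stools sit around the table at the +y, −x sides. The gap between each stool and the table is 110 mm.

Each stool's nearest face is 110 mm from the table's bounding box.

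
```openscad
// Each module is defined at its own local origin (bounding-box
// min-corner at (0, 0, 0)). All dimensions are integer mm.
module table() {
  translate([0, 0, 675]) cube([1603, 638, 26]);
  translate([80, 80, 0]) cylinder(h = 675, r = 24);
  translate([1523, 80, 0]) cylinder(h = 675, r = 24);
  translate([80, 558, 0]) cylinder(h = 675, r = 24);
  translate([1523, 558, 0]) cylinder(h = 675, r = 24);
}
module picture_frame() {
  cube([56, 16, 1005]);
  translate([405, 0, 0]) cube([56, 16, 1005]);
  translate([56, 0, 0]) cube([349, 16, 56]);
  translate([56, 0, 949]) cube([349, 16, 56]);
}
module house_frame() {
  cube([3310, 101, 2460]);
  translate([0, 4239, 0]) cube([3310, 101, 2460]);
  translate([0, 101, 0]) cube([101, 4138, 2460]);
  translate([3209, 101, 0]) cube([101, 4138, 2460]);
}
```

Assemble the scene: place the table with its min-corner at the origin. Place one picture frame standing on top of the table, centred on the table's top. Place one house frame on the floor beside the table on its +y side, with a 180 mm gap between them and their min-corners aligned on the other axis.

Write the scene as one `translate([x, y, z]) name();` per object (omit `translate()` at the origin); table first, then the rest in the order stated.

table();
translate([571, 311, 701]) picture_frame();
translate([0, 818, 0]) house_frame();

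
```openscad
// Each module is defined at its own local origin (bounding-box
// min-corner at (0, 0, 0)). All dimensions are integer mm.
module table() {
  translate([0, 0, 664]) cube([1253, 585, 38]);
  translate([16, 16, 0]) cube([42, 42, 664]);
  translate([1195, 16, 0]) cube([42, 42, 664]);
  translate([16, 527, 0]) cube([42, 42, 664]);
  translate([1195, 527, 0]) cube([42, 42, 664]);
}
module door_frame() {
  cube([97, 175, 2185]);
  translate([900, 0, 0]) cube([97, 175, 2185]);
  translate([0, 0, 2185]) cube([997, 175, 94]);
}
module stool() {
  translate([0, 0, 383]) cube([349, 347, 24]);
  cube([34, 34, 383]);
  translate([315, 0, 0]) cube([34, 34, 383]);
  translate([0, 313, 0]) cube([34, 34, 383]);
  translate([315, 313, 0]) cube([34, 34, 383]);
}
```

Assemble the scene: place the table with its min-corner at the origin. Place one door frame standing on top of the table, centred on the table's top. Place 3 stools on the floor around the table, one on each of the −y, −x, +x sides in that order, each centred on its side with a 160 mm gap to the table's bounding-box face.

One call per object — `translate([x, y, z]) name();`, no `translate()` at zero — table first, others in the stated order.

table();
translate([128, 205, 702]) door_frame();
translate([452, -507, 0]) stool();
translate([-509, 119, 0]) stool();
translate([1413, 119, 0]) stool();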